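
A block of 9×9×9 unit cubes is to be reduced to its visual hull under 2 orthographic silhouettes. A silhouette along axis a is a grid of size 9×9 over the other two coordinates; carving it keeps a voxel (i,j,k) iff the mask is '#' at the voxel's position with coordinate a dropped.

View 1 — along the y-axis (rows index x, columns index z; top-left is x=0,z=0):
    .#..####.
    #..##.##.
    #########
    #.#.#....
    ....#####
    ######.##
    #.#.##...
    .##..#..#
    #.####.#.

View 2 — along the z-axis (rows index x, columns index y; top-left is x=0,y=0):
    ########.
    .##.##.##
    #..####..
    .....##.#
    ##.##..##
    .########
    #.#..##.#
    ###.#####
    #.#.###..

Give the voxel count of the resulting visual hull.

300 voxels

full grid |V| = 729
  1. axis=1 (XZ plane), |mask|=49  ⇒  voxels=441
  2. axis=2 (XY plane), |mask|=54  ⇒  voxels=300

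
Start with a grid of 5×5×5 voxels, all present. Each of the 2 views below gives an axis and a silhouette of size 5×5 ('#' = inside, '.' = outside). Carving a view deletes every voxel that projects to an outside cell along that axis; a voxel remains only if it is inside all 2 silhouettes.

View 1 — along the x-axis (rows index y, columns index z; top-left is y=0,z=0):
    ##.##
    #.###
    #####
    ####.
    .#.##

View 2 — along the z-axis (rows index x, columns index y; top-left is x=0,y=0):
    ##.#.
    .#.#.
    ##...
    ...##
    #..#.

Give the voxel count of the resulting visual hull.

|visual hull| = 43

full grid |V| = 125
step 1: project along x, AND mask (20/25) → |grid| = 100
step 2: project along z, AND mask (11/25) → |grid| = 43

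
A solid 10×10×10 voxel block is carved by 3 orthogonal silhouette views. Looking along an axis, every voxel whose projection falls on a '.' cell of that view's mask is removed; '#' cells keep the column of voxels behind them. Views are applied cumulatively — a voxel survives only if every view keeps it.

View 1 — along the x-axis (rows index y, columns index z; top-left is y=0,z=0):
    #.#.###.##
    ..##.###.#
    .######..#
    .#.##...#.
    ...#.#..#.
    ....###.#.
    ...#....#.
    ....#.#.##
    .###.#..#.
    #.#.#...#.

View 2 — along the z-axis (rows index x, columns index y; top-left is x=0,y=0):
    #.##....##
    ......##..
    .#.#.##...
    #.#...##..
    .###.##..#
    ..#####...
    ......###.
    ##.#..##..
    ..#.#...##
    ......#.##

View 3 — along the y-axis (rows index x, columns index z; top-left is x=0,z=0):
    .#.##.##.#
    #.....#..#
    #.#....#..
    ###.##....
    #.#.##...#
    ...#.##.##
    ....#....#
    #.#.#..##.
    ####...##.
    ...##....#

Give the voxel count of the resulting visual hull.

voxel count = 82

full grid |V| = 1000
step 1: project along x, AND mask (46/100) → |grid| = 460
step 2: project along z, AND mask (41/100) → |grid| = 180
step 3: project along y, AND mask (43/100) → |grid| = 82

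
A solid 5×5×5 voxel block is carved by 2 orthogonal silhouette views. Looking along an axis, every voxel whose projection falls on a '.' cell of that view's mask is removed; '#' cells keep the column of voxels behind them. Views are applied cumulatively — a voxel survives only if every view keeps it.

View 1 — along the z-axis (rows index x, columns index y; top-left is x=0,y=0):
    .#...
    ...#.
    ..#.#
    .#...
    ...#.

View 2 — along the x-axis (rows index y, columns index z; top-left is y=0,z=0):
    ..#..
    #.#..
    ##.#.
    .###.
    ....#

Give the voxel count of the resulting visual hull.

full grid |V| = 125
V1 z: intersect with XY mask (6 set) -- 30 left
V2 x: intersect with YZ mask (10 set) -- 14 left

voxel count = 14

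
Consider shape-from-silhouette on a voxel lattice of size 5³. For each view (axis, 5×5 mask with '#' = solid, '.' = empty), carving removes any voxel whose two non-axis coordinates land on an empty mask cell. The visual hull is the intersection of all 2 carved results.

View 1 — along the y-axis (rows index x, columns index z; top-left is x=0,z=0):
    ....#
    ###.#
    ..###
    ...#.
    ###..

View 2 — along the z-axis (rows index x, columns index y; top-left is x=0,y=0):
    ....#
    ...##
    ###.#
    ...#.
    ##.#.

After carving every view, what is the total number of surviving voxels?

remaining voxels: 31

initial block: 5^3 = 125
step 1: project along y, AND mask (12/25) → |grid| = 60
step 2: project along z, AND mask (11/25) → |grid| = 31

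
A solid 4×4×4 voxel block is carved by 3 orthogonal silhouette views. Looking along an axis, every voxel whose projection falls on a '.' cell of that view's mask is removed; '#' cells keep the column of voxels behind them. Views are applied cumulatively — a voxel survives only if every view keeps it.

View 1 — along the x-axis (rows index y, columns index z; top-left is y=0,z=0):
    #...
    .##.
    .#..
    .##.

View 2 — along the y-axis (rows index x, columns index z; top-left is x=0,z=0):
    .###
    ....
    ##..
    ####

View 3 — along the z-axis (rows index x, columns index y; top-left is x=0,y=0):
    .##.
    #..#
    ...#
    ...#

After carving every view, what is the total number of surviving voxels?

initial block: 4^3 = 64
after view 1 [x-axis, 6 of 16 cells solid] → remaining = 24
after view 2 [y-axis, 9 of 16 cells solid] → remaining = 15
after view 3 [z-axis, 6 of 16 cells solid] → remaining = 6

voxel count = 6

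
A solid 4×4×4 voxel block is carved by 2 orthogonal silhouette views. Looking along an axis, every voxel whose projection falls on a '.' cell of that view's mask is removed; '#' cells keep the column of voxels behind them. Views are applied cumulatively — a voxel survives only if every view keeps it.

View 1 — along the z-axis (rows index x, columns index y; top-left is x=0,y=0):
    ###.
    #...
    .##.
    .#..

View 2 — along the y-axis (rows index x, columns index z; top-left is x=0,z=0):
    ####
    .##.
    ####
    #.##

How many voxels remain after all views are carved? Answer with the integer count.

start: 4×4×4 = 64 voxels
step 1: project along z, AND mask (7/16) → |grid| = 28
step 2: project along y, AND mask (13/16) → |grid| = 25

voxel count = 25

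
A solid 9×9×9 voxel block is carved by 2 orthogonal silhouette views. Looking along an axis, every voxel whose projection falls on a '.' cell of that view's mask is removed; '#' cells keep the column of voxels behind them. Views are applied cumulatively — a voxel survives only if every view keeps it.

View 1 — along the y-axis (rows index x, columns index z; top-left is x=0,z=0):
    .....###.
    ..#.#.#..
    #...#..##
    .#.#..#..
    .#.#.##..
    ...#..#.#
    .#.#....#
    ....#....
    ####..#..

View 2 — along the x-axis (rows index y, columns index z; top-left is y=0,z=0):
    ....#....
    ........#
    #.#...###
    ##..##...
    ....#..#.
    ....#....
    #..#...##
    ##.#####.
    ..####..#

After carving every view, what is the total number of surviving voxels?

|visual hull| = 91

start: 9×9×9 = 729 voxels
[1] y-view keeps 29 columns → grid now 261
[2] x-view keeps 30 columns → grid now 91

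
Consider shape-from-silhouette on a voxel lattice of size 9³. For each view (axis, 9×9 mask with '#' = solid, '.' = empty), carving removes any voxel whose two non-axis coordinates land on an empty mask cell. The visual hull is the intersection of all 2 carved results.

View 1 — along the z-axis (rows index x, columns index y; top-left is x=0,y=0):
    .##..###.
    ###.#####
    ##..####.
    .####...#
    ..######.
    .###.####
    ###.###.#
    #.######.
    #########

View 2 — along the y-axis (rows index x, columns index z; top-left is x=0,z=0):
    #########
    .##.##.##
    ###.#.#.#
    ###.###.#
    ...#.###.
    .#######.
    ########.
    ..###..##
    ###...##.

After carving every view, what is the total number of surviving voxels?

before carving: 729 voxels (9×9×9)
step 1: project along z, AND mask (60/81) → |grid| = 540
step 2: project along y, AND mask (57/81) → |grid| = 373

remaining voxels: 373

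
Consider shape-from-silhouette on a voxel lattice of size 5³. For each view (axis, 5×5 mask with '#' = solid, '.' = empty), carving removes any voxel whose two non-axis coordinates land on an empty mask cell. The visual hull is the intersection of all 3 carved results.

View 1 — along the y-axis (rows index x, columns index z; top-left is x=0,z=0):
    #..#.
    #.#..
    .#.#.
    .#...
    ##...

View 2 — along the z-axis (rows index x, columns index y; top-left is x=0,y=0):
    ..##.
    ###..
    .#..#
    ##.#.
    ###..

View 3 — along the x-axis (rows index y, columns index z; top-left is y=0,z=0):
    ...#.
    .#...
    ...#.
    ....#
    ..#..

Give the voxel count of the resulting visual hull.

full grid |V| = 125
step 1: project along y, AND mask (9/25) → |grid| = 45
step 2: project along z, AND mask (13/25) → |grid| = 23
step 3: project along x, AND mask (5/25) → |grid| = 4

voxel count = 4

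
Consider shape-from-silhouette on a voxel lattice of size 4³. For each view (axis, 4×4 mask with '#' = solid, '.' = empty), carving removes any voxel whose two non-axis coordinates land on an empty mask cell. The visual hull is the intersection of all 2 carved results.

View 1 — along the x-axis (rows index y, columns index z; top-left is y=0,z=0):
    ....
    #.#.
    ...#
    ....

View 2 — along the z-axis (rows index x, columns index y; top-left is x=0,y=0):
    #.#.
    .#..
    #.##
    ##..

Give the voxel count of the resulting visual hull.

|visual hull| = 6

full grid |V| = 64
[1] x-view keeps 3 columns → grid now 12
[2] z-view keeps 8 columns → grid now 6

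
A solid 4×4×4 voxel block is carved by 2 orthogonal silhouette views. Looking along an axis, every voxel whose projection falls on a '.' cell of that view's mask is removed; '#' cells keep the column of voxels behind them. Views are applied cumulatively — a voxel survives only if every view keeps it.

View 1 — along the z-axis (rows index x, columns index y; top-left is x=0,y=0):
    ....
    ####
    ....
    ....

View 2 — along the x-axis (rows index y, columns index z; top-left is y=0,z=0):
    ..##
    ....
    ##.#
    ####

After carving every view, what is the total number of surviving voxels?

voxel count = 9

full grid |V| = 64
  1. axis=2 (XY plane), |mask|=4  ⇒  voxels=16
  2. axis=0 (YZ plane), |mask|=9  ⇒  voxels=9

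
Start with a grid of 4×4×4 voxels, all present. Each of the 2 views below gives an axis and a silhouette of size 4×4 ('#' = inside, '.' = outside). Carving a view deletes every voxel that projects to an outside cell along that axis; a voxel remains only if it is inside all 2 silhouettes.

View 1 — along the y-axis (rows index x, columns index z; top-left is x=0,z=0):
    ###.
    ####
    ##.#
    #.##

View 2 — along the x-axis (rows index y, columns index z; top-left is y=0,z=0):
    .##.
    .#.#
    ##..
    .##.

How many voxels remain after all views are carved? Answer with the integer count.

before carving: 64 voxels (4×4×4)
carve view 1 (along y, XZ-mask fill 13/16): 52 voxels remain
carve view 2 (along x, YZ-mask fill 8/16): 25 voxels remain

remaining voxels: 25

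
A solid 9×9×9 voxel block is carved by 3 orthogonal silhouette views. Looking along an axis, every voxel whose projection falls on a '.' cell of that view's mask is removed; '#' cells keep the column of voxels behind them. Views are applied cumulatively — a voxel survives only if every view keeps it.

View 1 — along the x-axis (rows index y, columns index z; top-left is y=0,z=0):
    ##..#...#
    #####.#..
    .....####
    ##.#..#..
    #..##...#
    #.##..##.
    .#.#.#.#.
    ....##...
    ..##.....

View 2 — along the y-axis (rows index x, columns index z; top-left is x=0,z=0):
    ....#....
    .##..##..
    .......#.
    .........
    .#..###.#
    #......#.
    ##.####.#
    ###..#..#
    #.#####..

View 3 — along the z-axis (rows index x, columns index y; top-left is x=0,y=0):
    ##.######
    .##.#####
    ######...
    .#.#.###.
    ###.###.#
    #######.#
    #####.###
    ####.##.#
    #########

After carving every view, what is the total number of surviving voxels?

voxel count = 105

initial block: 9^3 = 729
V1 x: intersect with YZ mask (35 set) -- 315 left
V2 y: intersect with XZ mask (31 set) -- 119 left
V3 z: intersect with XY mask (65 set) -- 105 left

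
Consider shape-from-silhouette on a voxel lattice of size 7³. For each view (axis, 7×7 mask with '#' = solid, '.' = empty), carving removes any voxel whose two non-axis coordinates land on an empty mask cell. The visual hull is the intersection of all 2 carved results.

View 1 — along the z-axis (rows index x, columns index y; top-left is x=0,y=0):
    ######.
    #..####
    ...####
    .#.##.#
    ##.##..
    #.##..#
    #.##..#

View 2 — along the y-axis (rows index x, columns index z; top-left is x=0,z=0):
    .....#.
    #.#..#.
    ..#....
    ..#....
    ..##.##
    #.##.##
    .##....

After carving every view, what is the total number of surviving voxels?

initial block: 7^3 = 343
carve view 1 (along z, XY-mask fill 31/49): 217 voxels remain
carve view 2 (along y, XZ-mask fill 17/49): 73 voxels remain

remaining voxels: 73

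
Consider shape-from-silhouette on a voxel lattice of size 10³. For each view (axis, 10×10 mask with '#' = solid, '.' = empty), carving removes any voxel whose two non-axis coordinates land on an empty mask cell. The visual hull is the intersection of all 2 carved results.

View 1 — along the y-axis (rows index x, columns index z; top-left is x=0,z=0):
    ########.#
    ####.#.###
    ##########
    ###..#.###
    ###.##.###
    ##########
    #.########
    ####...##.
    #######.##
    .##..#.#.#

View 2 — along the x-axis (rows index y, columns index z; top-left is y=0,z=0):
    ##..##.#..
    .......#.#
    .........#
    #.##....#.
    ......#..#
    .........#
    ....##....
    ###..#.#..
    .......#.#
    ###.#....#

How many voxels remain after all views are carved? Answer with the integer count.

start: 10×10×10 = 1000 voxels
step 1: project along y, AND mask (81/100) → |grid| = 810
step 2: project along x, AND mask (29/100) → |grid| = 248

248 voxels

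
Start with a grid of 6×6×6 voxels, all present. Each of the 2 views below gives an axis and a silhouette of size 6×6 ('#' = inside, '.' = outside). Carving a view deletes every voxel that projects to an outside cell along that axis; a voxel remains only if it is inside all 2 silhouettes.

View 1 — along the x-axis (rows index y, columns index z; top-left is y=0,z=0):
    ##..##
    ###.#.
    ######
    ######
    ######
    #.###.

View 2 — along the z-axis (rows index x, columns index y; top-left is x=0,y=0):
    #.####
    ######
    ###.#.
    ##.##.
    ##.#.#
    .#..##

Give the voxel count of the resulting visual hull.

remaining voxels: 128

start: 6×6×6 = 216 voxels
[1] x-view keeps 30 columns → grid now 180
[2] z-view keeps 26 columns → grid now 128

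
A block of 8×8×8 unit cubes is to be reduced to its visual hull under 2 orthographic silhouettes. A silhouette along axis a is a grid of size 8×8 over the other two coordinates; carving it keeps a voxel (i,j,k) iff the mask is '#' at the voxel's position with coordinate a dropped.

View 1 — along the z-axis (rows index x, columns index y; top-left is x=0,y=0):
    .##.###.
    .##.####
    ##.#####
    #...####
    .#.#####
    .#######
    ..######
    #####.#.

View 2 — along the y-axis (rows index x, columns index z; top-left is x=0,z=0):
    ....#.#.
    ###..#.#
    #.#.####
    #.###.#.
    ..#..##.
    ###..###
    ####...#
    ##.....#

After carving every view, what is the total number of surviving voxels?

remaining voxels: 215

initial block: 8^3 = 512
after view 1 [z-axis, 48 of 64 cells solid] → remaining = 384
after view 2 [y-axis, 35 of 64 cells solid] → remaining = 215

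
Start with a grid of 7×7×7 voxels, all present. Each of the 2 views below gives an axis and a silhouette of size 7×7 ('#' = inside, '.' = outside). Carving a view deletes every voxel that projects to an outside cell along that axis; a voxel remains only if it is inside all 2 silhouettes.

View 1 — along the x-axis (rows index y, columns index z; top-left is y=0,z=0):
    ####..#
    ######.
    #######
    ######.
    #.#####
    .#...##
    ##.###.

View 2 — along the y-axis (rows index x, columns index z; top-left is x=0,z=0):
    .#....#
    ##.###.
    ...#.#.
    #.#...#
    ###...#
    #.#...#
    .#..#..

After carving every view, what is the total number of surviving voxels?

initial block: 7^3 = 343
carve view 1 (along x, YZ-mask fill 38/49): 266 voxels remain
carve view 2 (along y, XZ-mask fill 21/49): 113 voxels remain

|visual hull| = 113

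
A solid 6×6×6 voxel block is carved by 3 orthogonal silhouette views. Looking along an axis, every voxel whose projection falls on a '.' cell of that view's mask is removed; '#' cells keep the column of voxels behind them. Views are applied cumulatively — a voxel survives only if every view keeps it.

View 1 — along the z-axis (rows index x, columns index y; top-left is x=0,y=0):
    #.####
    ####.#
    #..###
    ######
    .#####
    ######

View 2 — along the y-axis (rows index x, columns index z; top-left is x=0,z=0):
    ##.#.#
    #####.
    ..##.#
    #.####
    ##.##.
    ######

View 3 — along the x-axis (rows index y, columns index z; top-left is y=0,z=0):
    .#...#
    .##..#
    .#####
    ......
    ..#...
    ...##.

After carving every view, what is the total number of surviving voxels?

start: 6×6×6 = 216 voxels
after view 1 [z-axis, 31 of 36 cells solid] → remaining = 186
after view 2 [y-axis, 27 of 36 cells solid] → remaining = 143
after view 3 [x-axis, 13 of 36 cells solid] → remaining = 47

47 voxels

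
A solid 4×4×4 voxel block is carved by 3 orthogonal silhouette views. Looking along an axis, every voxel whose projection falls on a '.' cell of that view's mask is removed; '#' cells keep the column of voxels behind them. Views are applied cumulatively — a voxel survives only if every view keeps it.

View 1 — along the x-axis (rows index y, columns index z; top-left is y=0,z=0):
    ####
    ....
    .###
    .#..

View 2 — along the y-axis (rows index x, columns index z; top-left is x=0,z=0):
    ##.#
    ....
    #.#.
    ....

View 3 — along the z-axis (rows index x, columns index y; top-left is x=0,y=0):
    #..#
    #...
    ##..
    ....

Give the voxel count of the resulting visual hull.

6 voxels

full grid |V| = 64
after view 1 [x-axis, 8 of 16 cells solid] → remaining = 32
after view 2 [y-axis, 5 of 16 cells solid] → remaining = 9
after view 3 [z-axis, 5 of 16 cells solid] → remaining = 6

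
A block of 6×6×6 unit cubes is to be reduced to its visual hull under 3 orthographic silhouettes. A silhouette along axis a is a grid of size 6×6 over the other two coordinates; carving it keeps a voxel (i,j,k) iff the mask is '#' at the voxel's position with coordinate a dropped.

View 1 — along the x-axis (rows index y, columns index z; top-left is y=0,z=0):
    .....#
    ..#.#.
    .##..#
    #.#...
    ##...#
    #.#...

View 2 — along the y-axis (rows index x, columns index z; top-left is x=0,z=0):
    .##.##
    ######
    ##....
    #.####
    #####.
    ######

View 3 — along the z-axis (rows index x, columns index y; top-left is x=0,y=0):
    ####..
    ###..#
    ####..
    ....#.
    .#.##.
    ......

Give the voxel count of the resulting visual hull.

before carving: 216 voxels (6×6×6)
carve view 1 (along x, YZ-mask fill 13/36): 78 voxels remain
carve view 2 (along y, XZ-mask fill 28/36): 62 voxels remain
carve view 3 (along z, XY-mask fill 16/36): 25 voxels remain

voxel count = 25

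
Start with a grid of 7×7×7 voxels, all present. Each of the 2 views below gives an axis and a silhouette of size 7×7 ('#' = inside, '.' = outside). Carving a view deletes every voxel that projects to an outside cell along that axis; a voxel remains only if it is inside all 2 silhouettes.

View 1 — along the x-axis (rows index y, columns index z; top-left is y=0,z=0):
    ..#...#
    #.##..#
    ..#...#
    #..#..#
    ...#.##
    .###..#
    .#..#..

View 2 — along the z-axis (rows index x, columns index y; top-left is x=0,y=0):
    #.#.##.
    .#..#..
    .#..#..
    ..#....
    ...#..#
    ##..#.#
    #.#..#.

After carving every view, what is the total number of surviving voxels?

|visual hull| = 51

start: 7×7×7 = 343 voxels
step 1: project along x, AND mask (20/49) → |grid| = 140
step 2: project along z, AND mask (18/49) → |grid| = 51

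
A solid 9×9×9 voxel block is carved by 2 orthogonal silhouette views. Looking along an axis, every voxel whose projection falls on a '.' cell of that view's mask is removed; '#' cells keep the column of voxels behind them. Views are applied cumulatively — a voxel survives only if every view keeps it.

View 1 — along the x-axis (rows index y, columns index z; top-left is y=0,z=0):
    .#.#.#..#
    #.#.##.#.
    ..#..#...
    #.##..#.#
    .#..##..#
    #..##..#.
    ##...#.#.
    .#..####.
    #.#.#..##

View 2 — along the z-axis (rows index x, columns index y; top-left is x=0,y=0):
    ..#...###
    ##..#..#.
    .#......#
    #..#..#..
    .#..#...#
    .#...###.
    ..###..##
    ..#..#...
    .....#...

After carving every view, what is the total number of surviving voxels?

remaining voxels: 120

initial block: 9^3 = 729
after view 1 [x-axis, 38 of 81 cells solid] → remaining = 342
after view 2 [z-axis, 28 of 81 cells solid] → remaining = 120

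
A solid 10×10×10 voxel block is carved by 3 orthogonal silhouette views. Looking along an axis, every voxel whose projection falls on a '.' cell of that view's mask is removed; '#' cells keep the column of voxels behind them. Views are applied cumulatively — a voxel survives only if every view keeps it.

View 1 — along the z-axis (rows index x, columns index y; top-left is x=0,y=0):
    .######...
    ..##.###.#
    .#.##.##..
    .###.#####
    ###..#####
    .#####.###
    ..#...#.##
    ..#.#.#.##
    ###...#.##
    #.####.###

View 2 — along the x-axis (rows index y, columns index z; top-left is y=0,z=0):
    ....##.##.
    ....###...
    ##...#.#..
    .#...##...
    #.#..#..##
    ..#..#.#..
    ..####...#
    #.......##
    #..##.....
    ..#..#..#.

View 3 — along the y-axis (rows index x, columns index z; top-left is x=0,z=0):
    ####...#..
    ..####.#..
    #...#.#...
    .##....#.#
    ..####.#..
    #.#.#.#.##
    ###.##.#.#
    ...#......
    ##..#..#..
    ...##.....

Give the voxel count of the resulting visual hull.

voxel count = 97

initial block: 10^3 = 1000
[1] z-view keeps 64 columns → grid now 640
[2] x-view keeps 36 columns → grid now 230
[3] y-view keeps 42 columns → grid now 97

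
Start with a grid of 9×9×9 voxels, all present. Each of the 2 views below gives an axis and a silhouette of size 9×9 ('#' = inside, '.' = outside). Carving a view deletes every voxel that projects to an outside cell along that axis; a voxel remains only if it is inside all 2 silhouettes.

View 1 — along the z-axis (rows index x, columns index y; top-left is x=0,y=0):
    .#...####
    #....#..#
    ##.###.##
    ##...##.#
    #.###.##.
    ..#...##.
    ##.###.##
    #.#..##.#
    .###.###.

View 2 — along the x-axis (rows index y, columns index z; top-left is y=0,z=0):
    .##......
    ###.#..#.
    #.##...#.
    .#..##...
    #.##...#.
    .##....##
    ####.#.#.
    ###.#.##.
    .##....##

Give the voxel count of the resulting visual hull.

|visual hull| = 201

full grid |V| = 729
[1] z-view keeps 47 columns → grid now 423
[2] x-view keeps 38 columns → grid now 201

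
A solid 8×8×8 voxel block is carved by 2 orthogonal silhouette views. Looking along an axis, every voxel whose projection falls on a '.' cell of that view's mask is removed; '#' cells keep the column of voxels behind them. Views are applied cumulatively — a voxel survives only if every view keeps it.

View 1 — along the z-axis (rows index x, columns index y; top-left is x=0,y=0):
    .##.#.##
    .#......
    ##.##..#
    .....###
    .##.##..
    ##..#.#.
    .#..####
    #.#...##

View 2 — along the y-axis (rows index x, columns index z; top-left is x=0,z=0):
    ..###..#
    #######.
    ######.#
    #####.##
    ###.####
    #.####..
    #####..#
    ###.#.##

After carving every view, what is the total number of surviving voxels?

remaining voxels: 185

start: 8×8×8 = 512 voxels
step 1: project along z, AND mask (31/64) → |grid| = 248
step 2: project along y, AND mask (49/64) → |grid| = 185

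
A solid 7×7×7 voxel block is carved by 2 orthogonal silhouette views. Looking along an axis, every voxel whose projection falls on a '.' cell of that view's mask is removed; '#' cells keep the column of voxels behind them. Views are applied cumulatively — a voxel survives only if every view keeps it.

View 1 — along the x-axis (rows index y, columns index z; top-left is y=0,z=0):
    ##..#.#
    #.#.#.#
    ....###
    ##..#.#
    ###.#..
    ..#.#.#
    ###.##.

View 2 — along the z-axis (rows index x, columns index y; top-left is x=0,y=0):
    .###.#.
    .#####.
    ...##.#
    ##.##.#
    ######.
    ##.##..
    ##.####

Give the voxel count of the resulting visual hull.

remaining voxels: 128

full grid |V| = 343
V1 x: intersect with YZ mask (27 set) -- 189 left
V2 z: intersect with XY mask (33 set) -- 128 left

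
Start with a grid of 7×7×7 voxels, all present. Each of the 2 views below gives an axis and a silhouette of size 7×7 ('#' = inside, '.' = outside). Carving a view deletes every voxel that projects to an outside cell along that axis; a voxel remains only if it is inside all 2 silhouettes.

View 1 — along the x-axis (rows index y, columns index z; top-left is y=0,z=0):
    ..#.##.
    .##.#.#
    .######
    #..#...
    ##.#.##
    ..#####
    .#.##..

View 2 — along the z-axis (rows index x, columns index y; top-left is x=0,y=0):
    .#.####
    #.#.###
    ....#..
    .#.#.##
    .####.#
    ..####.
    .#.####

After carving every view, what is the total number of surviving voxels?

voxel count = 117

before carving: 343 voxels (7×7×7)
  1. axis=0 (YZ plane), |mask|=28  ⇒  voxels=196
  2. axis=2 (XY plane), |mask|=29  ⇒  voxels=117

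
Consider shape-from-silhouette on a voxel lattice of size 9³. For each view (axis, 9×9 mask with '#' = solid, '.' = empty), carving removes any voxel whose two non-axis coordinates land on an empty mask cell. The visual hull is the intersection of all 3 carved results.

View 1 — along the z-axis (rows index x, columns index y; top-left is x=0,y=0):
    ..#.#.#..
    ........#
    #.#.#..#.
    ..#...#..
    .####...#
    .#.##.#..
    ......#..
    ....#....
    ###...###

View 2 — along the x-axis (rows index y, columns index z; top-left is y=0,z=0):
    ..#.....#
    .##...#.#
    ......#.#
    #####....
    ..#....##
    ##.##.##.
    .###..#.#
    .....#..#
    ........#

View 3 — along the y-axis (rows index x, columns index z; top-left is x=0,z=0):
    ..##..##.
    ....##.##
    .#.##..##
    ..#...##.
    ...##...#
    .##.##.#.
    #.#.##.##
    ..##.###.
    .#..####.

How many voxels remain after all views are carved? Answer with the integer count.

before carving: 729 voxels (9×9×9)
carve view 1 (along z, XY-mask fill 27/81): 243 voxels remain
carve view 2 (along x, YZ-mask fill 30/81): 83 voxels remain
carve view 3 (along y, XZ-mask fill 40/81): 40 voxels remain

40 voxels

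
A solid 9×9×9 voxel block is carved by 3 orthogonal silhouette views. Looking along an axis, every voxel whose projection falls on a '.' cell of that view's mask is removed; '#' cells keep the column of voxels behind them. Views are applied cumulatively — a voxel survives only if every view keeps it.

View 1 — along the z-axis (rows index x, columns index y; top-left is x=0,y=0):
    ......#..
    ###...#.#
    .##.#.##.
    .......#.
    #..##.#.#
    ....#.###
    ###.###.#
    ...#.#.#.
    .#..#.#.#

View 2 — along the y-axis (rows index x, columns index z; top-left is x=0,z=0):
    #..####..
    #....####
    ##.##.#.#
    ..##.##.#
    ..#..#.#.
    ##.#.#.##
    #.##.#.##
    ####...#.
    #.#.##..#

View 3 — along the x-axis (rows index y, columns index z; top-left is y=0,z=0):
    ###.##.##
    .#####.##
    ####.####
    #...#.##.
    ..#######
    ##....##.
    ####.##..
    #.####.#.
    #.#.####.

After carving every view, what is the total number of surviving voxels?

remaining voxels: 128

initial block: 9^3 = 729
[1] z-view keeps 35 columns → grid now 315
[2] y-view keeps 46 columns → grid now 181
[3] x-view keeps 55 columns → grid now 128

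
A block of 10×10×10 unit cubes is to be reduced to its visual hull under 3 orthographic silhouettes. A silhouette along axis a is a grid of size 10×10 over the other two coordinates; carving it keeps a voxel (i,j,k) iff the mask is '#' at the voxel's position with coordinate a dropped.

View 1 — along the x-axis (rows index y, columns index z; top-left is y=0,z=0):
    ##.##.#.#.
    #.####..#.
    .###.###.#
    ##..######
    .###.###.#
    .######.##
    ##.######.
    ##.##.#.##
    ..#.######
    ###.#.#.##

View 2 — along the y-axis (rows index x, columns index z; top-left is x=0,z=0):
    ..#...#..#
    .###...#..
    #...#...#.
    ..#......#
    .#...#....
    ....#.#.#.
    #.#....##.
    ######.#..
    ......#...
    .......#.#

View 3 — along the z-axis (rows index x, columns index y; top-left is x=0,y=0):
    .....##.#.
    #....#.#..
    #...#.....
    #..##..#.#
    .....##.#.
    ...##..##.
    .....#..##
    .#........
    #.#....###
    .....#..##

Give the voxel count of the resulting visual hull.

60 voxels

initial block: 10^3 = 1000
[1] x-view keeps 71 columns → grid now 710
[2] y-view keeps 31 columns → grid now 216
[3] z-view keeps 32 columns → grid now 60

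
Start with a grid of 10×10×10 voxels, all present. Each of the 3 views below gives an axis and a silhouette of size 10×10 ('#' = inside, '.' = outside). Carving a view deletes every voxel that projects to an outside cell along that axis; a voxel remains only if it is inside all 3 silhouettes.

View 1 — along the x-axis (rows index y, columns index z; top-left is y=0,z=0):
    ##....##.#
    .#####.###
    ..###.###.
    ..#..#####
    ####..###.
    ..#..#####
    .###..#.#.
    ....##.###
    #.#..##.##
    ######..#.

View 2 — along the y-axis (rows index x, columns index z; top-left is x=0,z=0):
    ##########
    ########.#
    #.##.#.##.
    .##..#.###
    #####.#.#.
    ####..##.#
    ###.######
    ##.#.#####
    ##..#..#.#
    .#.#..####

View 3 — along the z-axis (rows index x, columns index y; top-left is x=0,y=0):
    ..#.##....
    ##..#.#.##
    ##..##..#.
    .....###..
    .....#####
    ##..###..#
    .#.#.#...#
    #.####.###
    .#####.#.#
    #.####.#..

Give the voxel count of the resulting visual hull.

start: 10×10×10 = 1000 voxels
  1. axis=0 (YZ plane), |mask|=61  ⇒  voxels=610
  2. axis=1 (XZ plane), |mask|=73  ⇒  voxels=447
  3. axis=2 (XY plane), |mask|=53  ⇒  voxels=239

voxel count = 239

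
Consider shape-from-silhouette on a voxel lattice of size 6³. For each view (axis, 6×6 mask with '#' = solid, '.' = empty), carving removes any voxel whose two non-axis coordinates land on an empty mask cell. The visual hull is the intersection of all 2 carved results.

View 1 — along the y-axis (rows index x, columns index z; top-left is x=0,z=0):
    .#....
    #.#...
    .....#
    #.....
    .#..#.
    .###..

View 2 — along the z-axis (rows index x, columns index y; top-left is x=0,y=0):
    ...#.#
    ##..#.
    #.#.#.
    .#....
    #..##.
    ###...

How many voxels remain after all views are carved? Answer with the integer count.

remaining voxels: 27

before carving: 216 voxels (6×6×6)
carve view 1 (along y, XZ-mask fill 10/36): 60 voxels remain
carve view 2 (along z, XY-mask fill 15/36): 27 voxels remain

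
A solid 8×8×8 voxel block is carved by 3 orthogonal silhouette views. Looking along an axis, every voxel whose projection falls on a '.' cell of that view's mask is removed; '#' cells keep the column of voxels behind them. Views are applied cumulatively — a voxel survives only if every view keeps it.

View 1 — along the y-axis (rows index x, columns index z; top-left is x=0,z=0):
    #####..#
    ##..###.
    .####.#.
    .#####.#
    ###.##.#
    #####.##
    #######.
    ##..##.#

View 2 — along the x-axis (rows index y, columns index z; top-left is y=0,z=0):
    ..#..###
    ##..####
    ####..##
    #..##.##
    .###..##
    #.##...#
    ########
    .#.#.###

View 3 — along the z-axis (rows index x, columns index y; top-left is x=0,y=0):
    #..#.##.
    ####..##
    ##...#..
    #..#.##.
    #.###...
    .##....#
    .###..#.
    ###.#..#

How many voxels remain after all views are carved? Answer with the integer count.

start: 8×8×8 = 512 voxels
step 1: project along y, AND mask (47/64) → |grid| = 376
step 2: project along x, AND mask (43/64) → |grid| = 242
step 3: project along z, AND mask (33/64) → |grid| = 123

remaining voxels: 123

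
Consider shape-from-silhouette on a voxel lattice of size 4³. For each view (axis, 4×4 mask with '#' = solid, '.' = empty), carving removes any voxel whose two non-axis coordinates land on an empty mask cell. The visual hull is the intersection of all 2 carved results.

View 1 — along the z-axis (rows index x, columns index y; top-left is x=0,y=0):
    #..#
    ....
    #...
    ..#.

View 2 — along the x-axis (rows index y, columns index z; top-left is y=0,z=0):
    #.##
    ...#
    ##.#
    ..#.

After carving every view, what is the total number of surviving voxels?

|visual hull| = 10

initial block: 4^3 = 64
step 1: project along z, AND mask (4/16) → |grid| = 16
step 2: project along x, AND mask (8/16) → |grid| = 10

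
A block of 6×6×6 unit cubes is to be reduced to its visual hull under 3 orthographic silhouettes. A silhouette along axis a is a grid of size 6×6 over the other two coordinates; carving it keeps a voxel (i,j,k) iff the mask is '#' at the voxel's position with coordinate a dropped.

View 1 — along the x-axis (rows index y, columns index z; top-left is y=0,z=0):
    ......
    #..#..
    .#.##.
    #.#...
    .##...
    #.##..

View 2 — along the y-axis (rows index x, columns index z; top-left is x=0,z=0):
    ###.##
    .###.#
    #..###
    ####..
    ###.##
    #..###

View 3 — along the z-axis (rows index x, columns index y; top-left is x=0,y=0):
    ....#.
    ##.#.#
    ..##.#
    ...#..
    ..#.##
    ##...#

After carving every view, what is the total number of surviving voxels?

initial block: 6^3 = 216
V1 x: intersect with YZ mask (12 set) -- 72 left
V2 y: intersect with XZ mask (26 set) -- 51 left
V3 z: intersect with XY mask (15 set) -- 23 left

voxel count = 23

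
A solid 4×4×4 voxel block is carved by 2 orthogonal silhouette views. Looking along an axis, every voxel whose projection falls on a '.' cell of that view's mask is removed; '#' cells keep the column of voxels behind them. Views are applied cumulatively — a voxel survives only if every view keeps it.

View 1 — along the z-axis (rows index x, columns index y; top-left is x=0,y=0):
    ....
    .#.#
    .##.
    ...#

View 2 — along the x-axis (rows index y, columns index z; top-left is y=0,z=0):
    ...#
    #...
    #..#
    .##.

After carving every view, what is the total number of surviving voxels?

remaining voxels: 8

full grid |V| = 64
[1] z-view keeps 5 columns → grid now 20
[2] x-view keeps 6 columns → grid now 8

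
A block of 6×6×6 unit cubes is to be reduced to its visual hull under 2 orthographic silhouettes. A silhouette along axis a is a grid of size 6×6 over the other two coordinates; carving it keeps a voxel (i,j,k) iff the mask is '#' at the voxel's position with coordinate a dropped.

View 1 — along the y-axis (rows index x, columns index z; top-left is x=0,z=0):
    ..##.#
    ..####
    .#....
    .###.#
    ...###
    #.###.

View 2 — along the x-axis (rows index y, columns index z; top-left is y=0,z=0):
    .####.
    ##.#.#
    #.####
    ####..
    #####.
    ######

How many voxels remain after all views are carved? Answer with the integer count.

full grid |V| = 216
V1 y: intersect with XZ mask (19 set) -- 114 left
V2 x: intersect with YZ mask (28 set) -- 89 left

|visual hull| = 89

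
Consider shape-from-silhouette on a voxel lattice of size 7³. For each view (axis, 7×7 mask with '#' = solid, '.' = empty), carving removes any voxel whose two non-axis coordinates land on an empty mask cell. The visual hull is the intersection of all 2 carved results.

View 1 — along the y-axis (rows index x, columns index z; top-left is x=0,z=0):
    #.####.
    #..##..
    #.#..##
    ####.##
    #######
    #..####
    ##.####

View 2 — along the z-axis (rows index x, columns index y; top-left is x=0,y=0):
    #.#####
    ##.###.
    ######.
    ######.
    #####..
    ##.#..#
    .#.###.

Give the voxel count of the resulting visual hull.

initial block: 7^3 = 343
  1. axis=1 (XZ plane), |mask|=36  ⇒  voxels=252
  2. axis=2 (XY plane), |mask|=36  ⇒  voxels=184

voxel count = 184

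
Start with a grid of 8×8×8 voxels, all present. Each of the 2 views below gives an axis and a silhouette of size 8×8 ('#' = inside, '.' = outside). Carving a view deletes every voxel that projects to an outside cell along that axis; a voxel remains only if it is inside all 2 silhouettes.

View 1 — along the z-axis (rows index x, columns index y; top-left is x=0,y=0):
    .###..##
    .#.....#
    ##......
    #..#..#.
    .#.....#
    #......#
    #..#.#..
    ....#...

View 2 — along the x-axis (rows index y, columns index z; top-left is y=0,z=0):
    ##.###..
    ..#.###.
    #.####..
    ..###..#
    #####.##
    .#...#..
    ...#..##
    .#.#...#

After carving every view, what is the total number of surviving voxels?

before carving: 512 voxels (8×8×8)
after view 1 [z-axis, 20 of 64 cells solid] → remaining = 160
after view 2 [x-axis, 33 of 64 cells solid] → remaining = 80

voxel count = 80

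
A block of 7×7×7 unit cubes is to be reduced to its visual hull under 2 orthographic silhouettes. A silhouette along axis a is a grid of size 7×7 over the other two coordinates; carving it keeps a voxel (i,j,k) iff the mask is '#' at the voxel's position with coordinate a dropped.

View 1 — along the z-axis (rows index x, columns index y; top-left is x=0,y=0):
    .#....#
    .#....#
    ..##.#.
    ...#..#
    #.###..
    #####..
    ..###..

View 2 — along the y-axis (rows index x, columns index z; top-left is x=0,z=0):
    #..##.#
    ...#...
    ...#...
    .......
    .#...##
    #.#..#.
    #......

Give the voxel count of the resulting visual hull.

remaining voxels: 43

full grid |V| = 343
after view 1 [z-axis, 21 of 49 cells solid] → remaining = 147
after view 2 [y-axis, 13 of 49 cells solid] → remaining = 43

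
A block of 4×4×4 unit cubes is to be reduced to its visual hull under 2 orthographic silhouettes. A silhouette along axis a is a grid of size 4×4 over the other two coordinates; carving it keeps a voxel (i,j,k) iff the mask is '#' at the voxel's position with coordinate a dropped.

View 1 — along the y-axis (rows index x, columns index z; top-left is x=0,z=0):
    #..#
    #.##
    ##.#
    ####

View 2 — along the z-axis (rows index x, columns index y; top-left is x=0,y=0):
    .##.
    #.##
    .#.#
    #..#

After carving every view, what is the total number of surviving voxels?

|visual hull| = 27

initial block: 4^3 = 64
step 1: project along y, AND mask (12/16) → |grid| = 48
step 2: project along z, AND mask (9/16) → |grid| = 27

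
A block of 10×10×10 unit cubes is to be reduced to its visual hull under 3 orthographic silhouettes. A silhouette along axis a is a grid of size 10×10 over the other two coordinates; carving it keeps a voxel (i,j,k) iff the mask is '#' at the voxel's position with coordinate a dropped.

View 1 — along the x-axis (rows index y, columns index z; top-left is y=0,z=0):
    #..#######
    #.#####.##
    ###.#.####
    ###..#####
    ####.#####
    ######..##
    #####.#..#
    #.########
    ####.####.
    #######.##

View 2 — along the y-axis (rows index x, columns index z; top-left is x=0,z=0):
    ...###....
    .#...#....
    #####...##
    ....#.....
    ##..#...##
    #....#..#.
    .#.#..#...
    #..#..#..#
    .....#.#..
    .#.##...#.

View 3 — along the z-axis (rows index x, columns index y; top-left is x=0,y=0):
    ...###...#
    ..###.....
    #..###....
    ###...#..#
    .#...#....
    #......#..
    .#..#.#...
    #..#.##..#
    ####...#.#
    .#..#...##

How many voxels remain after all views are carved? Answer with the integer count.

start: 10×10×10 = 1000 voxels
V1 x: intersect with YZ mask (82 set) -- 820 left
V2 y: intersect with XZ mask (34 set) -- 278 left
V3 z: intersect with XY mask (38 set) -- 105 left

remaining voxels: 105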